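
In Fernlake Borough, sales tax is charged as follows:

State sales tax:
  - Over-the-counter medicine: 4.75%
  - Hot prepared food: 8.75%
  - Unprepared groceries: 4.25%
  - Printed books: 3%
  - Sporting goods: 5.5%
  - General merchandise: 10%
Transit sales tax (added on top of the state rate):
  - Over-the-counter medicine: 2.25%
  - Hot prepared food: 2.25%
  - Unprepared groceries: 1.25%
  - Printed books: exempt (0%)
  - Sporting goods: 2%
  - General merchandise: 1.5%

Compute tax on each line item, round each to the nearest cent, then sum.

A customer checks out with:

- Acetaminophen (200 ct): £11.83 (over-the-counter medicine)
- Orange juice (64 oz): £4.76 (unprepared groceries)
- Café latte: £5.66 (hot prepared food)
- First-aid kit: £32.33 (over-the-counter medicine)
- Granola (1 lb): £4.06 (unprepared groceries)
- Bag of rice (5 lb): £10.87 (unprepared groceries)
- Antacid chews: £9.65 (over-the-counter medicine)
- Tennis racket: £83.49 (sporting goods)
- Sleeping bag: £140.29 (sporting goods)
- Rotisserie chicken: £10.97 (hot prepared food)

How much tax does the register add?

£23.46

Acetaminophen (200 ct) £11.83: over-the-counter medicine → 4.75% + 2.25% transit = 7% → £0.83
Orange juice (64 oz) £4.76: unprepared groceries → 4.25% + 1.25% transit = 5.5% → £0.26
Café latte £5.66: hot prepared food → 8.75% + 2.25% transit = 11% → £0.62
First-aid kit £32.33: over-the-counter medicine → 4.75% + 2.25% transit = 7% → £2.26
Granola (1 lb) £4.06: unprepared groceries → 4.25% + 1.25% transit = 5.5% → £0.22
Bag of rice (5 lb) £10.87: unprepared groceries → 4.25% + 1.25% transit = 5.5% → £0.60
Antacid chews £9.65: over-the-counter medicine → 4.75% + 2.25% transit = 7% → £0.68
Tennis racket £83.49: sporting goods → 5.5% + 2% transit = 7.5% → £6.26
Sleeping bag £140.29: sporting goods → 5.5% + 2% transit = 7.5% → £10.52
Rotisserie chicken £10.97: hot prepared food → 8.75% + 2.25% transit = 11% → £1.21
Total tax = £0.83 + £0.26 + £0.62 + £2.26 + £0.22 + £0.60 + £0.68 + £6.26 + £10.52 + £1.21 = £23.46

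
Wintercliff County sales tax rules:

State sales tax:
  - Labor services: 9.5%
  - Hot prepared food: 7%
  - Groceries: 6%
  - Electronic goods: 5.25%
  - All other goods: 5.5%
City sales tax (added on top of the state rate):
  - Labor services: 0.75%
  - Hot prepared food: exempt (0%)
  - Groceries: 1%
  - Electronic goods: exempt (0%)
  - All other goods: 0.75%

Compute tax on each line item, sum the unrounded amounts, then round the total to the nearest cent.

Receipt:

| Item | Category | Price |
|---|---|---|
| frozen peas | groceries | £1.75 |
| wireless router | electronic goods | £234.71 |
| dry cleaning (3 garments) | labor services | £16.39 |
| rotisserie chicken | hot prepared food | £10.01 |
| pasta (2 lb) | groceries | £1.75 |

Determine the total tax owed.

Frozen peas £1.75: groceries → 6% + 1% city = 7% → £0.1225
Wireless router £234.71: electronic goods → 5.25% + 0% city = 5.25% → £12.322275
Dry cleaning (3 garments) £16.39: labor services → 9.5% + 0.75% city = 10.25% → £1.679975
Rotisserie chicken £10.01: hot prepared food → 7% + 0% city = 7% → £0.7007
Pasta (2 lb) £1.75: groceries → 6% + 1% city = 7% → £0.1225
Unrounded tax sum = £14.94795 → £14.95

£14.95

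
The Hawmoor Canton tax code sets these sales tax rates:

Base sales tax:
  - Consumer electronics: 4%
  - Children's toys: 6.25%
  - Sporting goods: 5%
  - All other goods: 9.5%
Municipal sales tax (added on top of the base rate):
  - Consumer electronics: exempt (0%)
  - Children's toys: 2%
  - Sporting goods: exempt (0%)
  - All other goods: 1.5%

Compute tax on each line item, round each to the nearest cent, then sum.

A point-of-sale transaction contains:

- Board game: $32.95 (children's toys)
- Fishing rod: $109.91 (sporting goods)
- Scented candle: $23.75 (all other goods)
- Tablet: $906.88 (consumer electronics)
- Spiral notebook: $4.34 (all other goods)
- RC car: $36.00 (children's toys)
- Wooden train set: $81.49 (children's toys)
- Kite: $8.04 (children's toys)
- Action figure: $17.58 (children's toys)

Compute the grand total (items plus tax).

Board game $32.95: children's toys → 6.25% + 2% municipal = 8.25% → $2.72
Fishing rod $109.91: sporting goods → 5% + 0% municipal = 5% → $5.50
Scented candle $23.75: all other goods → 9.5% + 1.5% municipal = 11% → $2.61
Tablet $906.88: consumer electronics → 4% + 0% municipal = 4% → $36.28
Spiral notebook $4.34: all other goods → 9.5% + 1.5% municipal = 11% → $0.48
RC car $36.00: children's toys → 6.25% + 2% municipal = 8.25% → $2.97
Wooden train set $81.49: children's toys → 6.25% + 2% municipal = 8.25% → $6.72
Kite $8.04: children's toys → 6.25% + 2% municipal = 8.25% → $0.66
Action figure $17.58: children's toys → 6.25% + 2% municipal = 8.25% → $1.45
Subtotal = $1220.94; tax = $59.39; total due = $1280.33

$1280.33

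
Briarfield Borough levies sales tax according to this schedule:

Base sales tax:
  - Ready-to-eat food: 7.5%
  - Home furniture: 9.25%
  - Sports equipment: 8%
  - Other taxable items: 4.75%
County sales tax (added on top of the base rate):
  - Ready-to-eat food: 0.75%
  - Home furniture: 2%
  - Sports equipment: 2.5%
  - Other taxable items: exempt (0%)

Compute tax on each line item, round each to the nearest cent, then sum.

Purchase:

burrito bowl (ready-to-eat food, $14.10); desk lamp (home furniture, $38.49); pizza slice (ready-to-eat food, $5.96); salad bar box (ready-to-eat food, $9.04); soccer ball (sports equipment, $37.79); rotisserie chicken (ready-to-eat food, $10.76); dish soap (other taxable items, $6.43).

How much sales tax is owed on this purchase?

Burrito bowl $14.10: ready-to-eat food → 7.5% + 0.75% county = 8.25% → $1.16
Desk lamp $38.49: home furniture → 9.25% + 2% county = 11.25% → $4.33
Pizza slice $5.96: ready-to-eat food → 7.5% + 0.75% county = 8.25% → $0.49
Salad bar box $9.04: ready-to-eat food → 7.5% + 0.75% county = 8.25% → $0.75
Soccer ball $37.79: sports equipment → 8% + 2.5% county = 10.5% → $3.97
Rotisserie chicken $10.76: ready-to-eat food → 7.5% + 0.75% county = 8.25% → $0.89
Dish soap $6.43: other taxable items → 4.75% + 0% county = 4.75% → $0.31
Total tax = $1.16 + $4.33 + $0.49 + $0.75 + $3.97 + $0.89 + $0.31 = $11.90

$11.90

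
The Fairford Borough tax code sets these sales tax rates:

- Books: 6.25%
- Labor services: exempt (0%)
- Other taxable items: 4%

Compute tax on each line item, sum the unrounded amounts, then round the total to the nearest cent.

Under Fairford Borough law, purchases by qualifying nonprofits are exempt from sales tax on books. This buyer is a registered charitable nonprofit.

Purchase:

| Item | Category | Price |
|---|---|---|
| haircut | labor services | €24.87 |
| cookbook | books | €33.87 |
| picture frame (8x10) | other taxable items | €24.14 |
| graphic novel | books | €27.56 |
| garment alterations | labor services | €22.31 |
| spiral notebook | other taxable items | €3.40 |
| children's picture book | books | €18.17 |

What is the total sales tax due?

€1.10

Haircut €24.87: labor services → 0% → €0.00
Cookbook €33.87: books, buyer-exempt → 0% → €0.00
Picture frame (8x10) €24.14: other taxable items → 4% → €0.9656
Graphic novel €27.56: books, buyer-exempt → 0% → €0.00
Garment alterations €22.31: labor services → 0% → €0.00
Spiral notebook €3.40: other taxable items → 4% → €0.136
Children's picture book €18.17: books, buyer-exempt → 0% → €0.00
Unrounded tax sum = €1.1016 → €1.10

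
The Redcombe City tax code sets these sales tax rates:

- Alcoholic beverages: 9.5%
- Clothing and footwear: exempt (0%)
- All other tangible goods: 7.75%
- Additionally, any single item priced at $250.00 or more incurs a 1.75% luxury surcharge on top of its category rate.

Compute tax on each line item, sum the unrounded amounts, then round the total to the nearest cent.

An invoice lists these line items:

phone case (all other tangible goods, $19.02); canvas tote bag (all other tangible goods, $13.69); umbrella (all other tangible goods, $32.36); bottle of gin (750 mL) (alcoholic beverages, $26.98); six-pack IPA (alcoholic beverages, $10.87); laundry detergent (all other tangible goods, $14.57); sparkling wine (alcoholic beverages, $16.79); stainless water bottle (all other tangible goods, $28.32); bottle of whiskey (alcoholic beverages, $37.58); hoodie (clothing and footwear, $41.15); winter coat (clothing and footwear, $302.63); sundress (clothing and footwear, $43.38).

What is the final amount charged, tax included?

$609.76

Phone case $19.02: all other tangible goods → 7.75% → $1.47405
Canvas tote bag $13.69: all other tangible goods → 7.75% → $1.060975
Umbrella $32.36: all other tangible goods → 7.75% → $2.5079
Bottle of gin (750 mL) $26.98: alcoholic beverages → 9.5% → $2.5631
Six-pack IPA $10.87: alcoholic beverages → 9.5% → $1.03265
Laundry detergent $14.57: all other tangible goods → 7.75% → $1.129175
Sparkling wine $16.79: alcoholic beverages → 9.5% → $1.59505
Stainless water bottle $28.32: all other tangible goods → 7.75% → $2.1948
Bottle of whiskey $37.58: alcoholic beverages → 9.5% → $3.5701
Hoodie $41.15: clothing and footwear → 0% → $0.00
Winter coat $302.63: clothing and footwear → 0% + 1.75% surcharge = 1.75% → $5.296025
Sundress $43.38: clothing and footwear → 0% → $0.00
Subtotal = $587.34; unrounded tax = $22.423825 → $22.42; total due = $609.76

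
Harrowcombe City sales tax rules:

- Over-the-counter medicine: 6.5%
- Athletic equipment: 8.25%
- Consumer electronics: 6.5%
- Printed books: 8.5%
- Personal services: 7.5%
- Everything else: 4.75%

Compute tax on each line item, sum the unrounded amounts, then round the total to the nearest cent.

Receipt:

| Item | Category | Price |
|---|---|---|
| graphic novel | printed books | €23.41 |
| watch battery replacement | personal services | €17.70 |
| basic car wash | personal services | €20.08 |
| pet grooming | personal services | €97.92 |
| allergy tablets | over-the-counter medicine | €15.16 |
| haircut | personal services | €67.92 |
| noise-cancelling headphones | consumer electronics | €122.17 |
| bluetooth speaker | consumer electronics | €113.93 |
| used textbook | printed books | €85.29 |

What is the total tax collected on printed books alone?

€9.24

Graphic novel €23.41: printed books → 8.5% → €1.98985
Used textbook €85.29: printed books → 8.5% → €7.24965
Tax on printed books: unrounded sum = €9.2395 → €9.24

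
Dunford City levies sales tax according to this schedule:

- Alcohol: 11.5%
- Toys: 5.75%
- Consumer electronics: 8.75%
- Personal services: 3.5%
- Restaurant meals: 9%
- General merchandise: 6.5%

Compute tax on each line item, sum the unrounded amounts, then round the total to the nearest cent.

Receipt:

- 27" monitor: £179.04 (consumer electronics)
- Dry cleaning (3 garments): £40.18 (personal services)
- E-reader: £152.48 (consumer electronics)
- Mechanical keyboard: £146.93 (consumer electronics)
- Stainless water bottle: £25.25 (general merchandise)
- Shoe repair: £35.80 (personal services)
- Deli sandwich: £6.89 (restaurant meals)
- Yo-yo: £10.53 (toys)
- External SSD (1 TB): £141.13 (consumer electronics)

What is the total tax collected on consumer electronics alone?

£54.21

27" monitor £179.04: consumer electronics → 8.75% → £15.666
E-reader £152.48: consumer electronics → 8.75% → £13.342
Mechanical keyboard £146.93: consumer electronics → 8.75% → £12.856375
External SSD (1 TB) £141.13: consumer electronics → 8.75% → £12.348875
Tax on consumer electronics: unrounded sum = £54.21325 → £54.21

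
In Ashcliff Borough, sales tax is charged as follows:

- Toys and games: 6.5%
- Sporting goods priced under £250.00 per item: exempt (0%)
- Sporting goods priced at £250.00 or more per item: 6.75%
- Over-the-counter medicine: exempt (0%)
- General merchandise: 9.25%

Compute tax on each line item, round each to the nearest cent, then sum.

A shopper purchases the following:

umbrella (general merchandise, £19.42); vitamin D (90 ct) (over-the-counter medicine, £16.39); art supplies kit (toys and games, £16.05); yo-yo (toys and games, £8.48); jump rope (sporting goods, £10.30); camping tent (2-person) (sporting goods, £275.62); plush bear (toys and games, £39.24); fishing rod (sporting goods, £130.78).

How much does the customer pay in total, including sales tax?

£540.82

Umbrella £19.42: general merchandise → 9.25% → £1.80
Vitamin D (90 ct) £16.39: over-the-counter medicine → 0% → £0.00
Art supplies kit £16.05: toys and games → 6.5% → £1.04
Yo-yo £8.48: toys and games → 6.5% → £0.55
Jump rope £10.30: sporting goods, under £250.00 → 0% → £0.00
Camping tent (2-person) £275.62: sporting goods, £250.00 or more → 6.75% → £18.60
Plush bear £39.24: toys and games → 6.5% → £2.55
Fishing rod £130.78: sporting goods, under £250.00 → 0% → £0.00
Subtotal = £516.28; tax = £24.54; total due = £540.82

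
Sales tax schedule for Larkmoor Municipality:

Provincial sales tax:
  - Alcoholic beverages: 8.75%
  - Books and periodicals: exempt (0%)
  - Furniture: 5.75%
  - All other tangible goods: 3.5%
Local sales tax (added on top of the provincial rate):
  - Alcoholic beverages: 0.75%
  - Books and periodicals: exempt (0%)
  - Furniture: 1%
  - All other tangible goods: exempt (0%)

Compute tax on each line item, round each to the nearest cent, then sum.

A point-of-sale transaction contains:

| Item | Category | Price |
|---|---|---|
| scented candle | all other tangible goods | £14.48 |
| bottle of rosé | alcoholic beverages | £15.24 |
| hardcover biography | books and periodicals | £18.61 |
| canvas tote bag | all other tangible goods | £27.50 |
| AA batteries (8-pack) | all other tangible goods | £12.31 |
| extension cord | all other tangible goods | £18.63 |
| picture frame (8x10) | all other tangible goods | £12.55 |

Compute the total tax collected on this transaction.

Scented candle £14.48: all other tangible goods → 3.5% + 0% local = 3.5% → £0.51
Bottle of rosé £15.24: alcoholic beverages → 8.75% + 0.75% local = 9.5% → £1.45
Hardcover biography £18.61: books and periodicals → 0% + 0% local = 0% → £0.00
Canvas tote bag £27.50: all other tangible goods → 3.5% + 0% local = 3.5% → £0.96
AA batteries (8-pack) £12.31: all other tangible goods → 3.5% + 0% local = 3.5% → £0.43
Extension cord £18.63: all other tangible goods → 3.5% + 0% local = 3.5% → £0.65
Picture frame (8x10) £12.55: all other tangible goods → 3.5% + 0% local = 3.5% → £0.44
Total tax = £0.51 + £1.45 + £0.96 + £0.43 + £0.65 + £0.44 = £4.44

£4.44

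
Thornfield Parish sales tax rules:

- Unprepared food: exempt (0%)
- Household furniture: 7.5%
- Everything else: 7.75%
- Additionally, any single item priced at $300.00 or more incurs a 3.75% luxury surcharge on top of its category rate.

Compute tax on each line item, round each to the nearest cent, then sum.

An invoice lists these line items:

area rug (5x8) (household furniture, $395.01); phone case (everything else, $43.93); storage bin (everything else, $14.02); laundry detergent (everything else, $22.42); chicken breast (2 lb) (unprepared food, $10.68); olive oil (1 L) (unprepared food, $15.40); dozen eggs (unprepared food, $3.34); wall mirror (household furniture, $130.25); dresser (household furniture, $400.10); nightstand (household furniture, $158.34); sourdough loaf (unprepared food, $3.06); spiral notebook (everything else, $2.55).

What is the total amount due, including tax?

$1316.63

Area rug (5x8) $395.01: household furniture → 7.5% + 3.75% surcharge = 11.25% → $44.44
Phone case $43.93: everything else → 7.75% → $3.40
Storage bin $14.02: everything else → 7.75% → $1.09
Laundry detergent $22.42: everything else → 7.75% → $1.74
Chicken breast (2 lb) $10.68: unprepared food → 0% → $0.00
Olive oil (1 L) $15.40: unprepared food → 0% → $0.00
Dozen eggs $3.34: unprepared food → 0% → $0.00
Wall mirror $130.25: household furniture → 7.5% → $9.77
Dresser $400.10: household furniture → 7.5% + 3.75% surcharge = 11.25% → $45.01
Nightstand $158.34: household furniture → 7.5% → $11.88
Sourdough loaf $3.06: unprepared food → 0% → $0.00
Spiral notebook $2.55: everything else → 7.75% → $0.20
Subtotal = $1199.10; tax = $117.53; total due = $1316.63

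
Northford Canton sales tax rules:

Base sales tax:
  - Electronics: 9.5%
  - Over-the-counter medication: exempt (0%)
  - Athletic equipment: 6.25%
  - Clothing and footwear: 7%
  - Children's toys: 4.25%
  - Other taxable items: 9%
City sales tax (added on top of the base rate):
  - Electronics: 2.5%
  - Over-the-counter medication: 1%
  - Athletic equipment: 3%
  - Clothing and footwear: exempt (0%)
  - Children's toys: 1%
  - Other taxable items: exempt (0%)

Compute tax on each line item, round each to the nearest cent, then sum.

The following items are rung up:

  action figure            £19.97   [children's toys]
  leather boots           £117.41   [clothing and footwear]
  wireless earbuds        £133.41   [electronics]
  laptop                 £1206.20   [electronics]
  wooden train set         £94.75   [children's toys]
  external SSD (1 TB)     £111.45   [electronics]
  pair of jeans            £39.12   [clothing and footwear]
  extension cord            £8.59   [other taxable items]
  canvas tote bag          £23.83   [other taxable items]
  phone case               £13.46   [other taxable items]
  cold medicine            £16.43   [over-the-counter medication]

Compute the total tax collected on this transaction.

£195.38

Action figure £19.97: children's toys → 4.25% + 1% city = 5.25% → £1.05
Leather boots £117.41: clothing and footwear → 7% + 0% city = 7% → £8.22
Wireless earbuds £133.41: electronics → 9.5% + 2.5% city = 12% → £16.01
Laptop £1206.20: electronics → 9.5% + 2.5% city = 12% → £144.74
Wooden train set £94.75: children's toys → 4.25% + 1% city = 5.25% → £4.97
External SSD (1 TB) £111.45: electronics → 9.5% + 2.5% city = 12% → £13.37
Pair of jeans £39.12: clothing and footwear → 7% + 0% city = 7% → £2.74
Extension cord £8.59: other taxable items → 9% + 0% city = 9% → £0.77
Canvas tote bag £23.83: other taxable items → 9% + 0% city = 9% → £2.14
Phone case £13.46: other taxable items → 9% + 0% city = 9% → £1.21
Cold medicine £16.43: over-the-counter medication → 0% + 1% city = 1% → £0.16
Total tax = £1.05 + £8.22 + £16.01 + £144.74 + £4.97 + £13.37 + £2.74 + £0.77 + £2.14 + £1.21 + £0.16 = £195.38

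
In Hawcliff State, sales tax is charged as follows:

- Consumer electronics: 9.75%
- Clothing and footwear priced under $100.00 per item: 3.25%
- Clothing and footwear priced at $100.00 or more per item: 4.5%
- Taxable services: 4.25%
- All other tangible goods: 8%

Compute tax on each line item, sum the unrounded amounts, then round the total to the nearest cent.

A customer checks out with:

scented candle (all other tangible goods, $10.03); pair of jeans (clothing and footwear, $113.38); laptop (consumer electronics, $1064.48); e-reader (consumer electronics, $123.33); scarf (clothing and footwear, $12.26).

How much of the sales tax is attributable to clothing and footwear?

$5.50

Pair of jeans $113.38: clothing and footwear, $100.00 or more → 4.5% → $5.1021
Scarf $12.26: clothing and footwear, under $100.00 → 3.25% → $0.39845
Tax on clothing and footwear: unrounded sum = $5.50055 → $5.50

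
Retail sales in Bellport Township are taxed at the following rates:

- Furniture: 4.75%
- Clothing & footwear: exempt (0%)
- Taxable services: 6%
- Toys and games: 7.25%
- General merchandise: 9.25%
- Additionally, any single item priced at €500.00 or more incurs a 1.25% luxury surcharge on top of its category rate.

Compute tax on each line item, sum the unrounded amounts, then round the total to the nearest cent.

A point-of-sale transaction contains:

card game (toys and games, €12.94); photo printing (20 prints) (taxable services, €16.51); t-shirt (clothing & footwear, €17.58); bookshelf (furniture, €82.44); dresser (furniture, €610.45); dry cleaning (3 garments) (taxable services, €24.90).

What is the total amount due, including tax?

Card game €12.94: toys and games → 7.25% → €0.93815
Photo printing (20 prints) €16.51: taxable services → 6% → €0.9906
T-shirt €17.58: clothing & footwear → 0% → €0.00
Bookshelf €82.44: furniture → 4.75% → €3.9159
Dresser €610.45: furniture → 4.75% + 1.25% surcharge = 6% → €36.627
Dry cleaning (3 garments) €24.90: taxable services → 6% → €1.494
Subtotal = €764.82; unrounded tax = €43.96565 → €43.97; total due = €808.79

€808.79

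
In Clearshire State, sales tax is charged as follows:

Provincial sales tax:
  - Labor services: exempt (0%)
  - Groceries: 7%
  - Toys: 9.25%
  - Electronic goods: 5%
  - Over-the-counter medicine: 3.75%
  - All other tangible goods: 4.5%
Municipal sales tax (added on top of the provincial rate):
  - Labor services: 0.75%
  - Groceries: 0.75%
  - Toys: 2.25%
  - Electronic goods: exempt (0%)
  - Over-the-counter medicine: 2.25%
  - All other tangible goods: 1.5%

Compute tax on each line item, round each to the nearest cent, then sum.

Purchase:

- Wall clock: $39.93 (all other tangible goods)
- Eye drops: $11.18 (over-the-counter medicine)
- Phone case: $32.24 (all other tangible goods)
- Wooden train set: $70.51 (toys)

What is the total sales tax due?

Wall clock $39.93: all other tangible goods → 4.5% + 1.5% municipal = 6% → $2.40
Eye drops $11.18: over-the-counter medicine → 3.75% + 2.25% municipal = 6% → $0.67
Phone case $32.24: all other tangible goods → 4.5% + 1.5% municipal = 6% → $1.93
Wooden train set $70.51: toys → 9.25% + 2.25% municipal = 11.5% → $8.11
Total tax = $2.40 + $0.67 + $1.93 + $8.11 = $13.11

$13.11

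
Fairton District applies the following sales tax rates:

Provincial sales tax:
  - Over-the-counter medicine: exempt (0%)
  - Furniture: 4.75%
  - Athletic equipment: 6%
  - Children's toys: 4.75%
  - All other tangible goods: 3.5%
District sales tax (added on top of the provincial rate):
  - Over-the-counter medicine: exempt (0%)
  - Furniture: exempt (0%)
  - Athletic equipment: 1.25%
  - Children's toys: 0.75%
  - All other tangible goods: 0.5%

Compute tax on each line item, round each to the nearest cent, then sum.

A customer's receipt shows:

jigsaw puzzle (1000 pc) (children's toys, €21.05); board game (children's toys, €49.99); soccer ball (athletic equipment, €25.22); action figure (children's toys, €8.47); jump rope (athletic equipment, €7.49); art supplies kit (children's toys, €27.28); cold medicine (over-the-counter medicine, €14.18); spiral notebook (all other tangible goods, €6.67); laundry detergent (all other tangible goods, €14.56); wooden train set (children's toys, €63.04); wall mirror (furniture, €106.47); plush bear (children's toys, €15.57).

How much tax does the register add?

Jigsaw puzzle (1000 pc) €21.05: children's toys → 4.75% + 0.75% district = 5.5% → €1.16
Board game €49.99: children's toys → 4.75% + 0.75% district = 5.5% → €2.75
Soccer ball €25.22: athletic equipment → 6% + 1.25% district = 7.25% → €1.83
Action figure €8.47: children's toys → 4.75% + 0.75% district = 5.5% → €0.47
Jump rope €7.49: athletic equipment → 6% + 1.25% district = 7.25% → €0.54
Art supplies kit €27.28: children's toys → 4.75% + 0.75% district = 5.5% → €1.50
Cold medicine €14.18: over-the-counter medicine → 0% + 0% district = 0% → €0.00
Spiral notebook €6.67: all other tangible goods → 3.5% + 0.5% district = 4% → €0.27
Laundry detergent €14.56: all other tangible goods → 3.5% + 0.5% district = 4% → €0.58
Wooden train set €63.04: children's toys → 4.75% + 0.75% district = 5.5% → €3.47
Wall mirror €106.47: furniture → 4.75% + 0% district = 4.75% → €5.06
Plush bear €15.57: children's toys → 4.75% + 0.75% district = 5.5% → €0.86
Total tax = €1.16 + €2.75 + €1.83 + €0.47 + €0.54 + €1.50 + €0.27 + €0.58 + €3.47 + €5.06 + €0.86 = €18.49

€18.49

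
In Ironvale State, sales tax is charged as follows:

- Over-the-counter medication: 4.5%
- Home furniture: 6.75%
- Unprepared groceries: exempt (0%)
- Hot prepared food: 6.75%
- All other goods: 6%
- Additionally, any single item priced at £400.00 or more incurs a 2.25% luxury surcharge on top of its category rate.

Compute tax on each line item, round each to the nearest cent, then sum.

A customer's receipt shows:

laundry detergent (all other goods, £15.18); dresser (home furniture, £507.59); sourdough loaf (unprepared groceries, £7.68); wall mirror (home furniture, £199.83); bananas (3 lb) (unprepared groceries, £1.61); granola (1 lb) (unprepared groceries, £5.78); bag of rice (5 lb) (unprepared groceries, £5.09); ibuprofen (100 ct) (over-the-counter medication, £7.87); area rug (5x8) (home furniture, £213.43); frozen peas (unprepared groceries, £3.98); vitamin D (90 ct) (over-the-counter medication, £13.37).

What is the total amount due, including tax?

£1056.85

Laundry detergent £15.18: all other goods → 6% → £0.91
Dresser £507.59: home furniture → 6.75% + 2.25% surcharge = 9% → £45.68
Sourdough loaf £7.68: unprepared groceries → 0% → £0.00
Wall mirror £199.83: home furniture → 6.75% → £13.49
Bananas (3 lb) £1.61: unprepared groceries → 0% → £0.00
Granola (1 lb) £5.78: unprepared groceries → 0% → £0.00
Bag of rice (5 lb) £5.09: unprepared groceries → 0% → £0.00
Ibuprofen (100 ct) £7.87: over-the-counter medication → 4.5% → £0.35
Area rug (5x8) £213.43: home furniture → 6.75% → £14.41
Frozen peas £3.98: unprepared groceries → 0% → £0.00
Vitamin D (90 ct) £13.37: over-the-counter medication → 4.5% → £0.60
Subtotal = £981.41; tax = £75.44; total due = £1056.85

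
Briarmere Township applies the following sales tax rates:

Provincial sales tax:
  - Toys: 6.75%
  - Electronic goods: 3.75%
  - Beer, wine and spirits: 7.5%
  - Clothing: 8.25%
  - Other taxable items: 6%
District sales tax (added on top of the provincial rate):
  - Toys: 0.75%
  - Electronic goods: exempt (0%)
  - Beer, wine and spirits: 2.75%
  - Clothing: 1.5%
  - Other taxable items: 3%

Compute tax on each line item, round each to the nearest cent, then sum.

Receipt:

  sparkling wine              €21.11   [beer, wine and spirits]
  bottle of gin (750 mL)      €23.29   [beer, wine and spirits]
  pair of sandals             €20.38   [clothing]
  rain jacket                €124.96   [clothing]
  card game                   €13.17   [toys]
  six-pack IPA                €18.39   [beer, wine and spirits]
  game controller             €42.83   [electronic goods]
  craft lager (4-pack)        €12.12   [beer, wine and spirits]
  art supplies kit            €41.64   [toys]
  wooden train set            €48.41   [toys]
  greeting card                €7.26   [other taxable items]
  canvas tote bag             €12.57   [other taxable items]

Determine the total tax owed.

€32.97

Sparkling wine €21.11: beer, wine and spirits → 7.5% + 2.75% district = 10.25% → €2.16
Bottle of gin (750 mL) €23.29: beer, wine and spirits → 7.5% + 2.75% district = 10.25% → €2.39
Pair of sandals €20.38: clothing → 8.25% + 1.5% district = 9.75% → €1.99
Rain jacket €124.96: clothing → 8.25% + 1.5% district = 9.75% → €12.18
Card game €13.17: toys → 6.75% + 0.75% district = 7.5% → €0.99
Six-pack IPA €18.39: beer, wine and spirits → 7.5% + 2.75% district = 10.25% → €1.88
Game controller €42.83: electronic goods → 3.75% + 0% district = 3.75% → €1.61
Craft lager (4-pack) €12.12: beer, wine and spirits → 7.5% + 2.75% district = 10.25% → €1.24
Art supplies kit €41.64: toys → 6.75% + 0.75% district = 7.5% → €3.12
Wooden train set €48.41: toys → 6.75% + 0.75% district = 7.5% → €3.63
Greeting card €7.26: other taxable items → 6% + 3% district = 9% → €0.65
Canvas tote bag €12.57: other taxable items → 6% + 3% district = 9% → €1.13
Total tax = €2.16 + €2.39 + €1.99 + €12.18 + €0.99 + €1.88 + €1.61 + €1.24 + €3.12 + €3.63 + €0.65 + €1.13 = €32.97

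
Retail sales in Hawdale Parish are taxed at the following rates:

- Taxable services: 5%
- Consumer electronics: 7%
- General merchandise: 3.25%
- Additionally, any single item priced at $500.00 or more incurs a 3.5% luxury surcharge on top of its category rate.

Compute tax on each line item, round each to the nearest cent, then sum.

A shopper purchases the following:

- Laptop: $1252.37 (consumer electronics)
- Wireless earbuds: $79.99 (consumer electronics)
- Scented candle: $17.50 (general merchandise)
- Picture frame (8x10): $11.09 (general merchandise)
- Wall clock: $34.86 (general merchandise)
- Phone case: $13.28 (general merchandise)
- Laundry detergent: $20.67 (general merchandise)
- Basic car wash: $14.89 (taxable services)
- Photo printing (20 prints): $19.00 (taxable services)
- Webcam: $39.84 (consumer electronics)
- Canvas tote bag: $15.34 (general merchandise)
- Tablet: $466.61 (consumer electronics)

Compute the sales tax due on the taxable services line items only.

Basic car wash $14.89: taxable services → 5% → $0.74
Photo printing (20 prints) $19.00: taxable services → 5% → $0.95
Tax on taxable services = $0.74 + $0.95 = $1.69

$1.69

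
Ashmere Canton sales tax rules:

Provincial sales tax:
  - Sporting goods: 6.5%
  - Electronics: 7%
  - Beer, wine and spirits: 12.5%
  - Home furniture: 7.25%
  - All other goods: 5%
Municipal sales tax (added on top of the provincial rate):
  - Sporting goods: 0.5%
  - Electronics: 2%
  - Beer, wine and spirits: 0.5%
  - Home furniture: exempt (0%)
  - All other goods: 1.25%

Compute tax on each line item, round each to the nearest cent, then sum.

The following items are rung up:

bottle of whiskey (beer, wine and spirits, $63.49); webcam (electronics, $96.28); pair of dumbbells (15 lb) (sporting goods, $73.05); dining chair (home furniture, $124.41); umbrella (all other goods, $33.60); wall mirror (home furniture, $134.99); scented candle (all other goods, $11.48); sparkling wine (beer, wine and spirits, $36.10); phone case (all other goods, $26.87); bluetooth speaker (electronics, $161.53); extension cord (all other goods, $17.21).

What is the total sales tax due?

Bottle of whiskey $63.49: beer, wine and spirits → 12.5% + 0.5% municipal = 13% → $8.25
Webcam $96.28: electronics → 7% + 2% municipal = 9% → $8.67
Pair of dumbbells (15 lb) $73.05: sporting goods → 6.5% + 0.5% municipal = 7% → $5.11
Dining chair $124.41: home furniture → 7.25% + 0% municipal = 7.25% → $9.02
Umbrella $33.60: all other goods → 5% + 1.25% municipal = 6.25% → $2.10
Wall mirror $134.99: home furniture → 7.25% + 0% municipal = 7.25% → $9.79
Scented candle $11.48: all other goods → 5% + 1.25% municipal = 6.25% → $0.72
Sparkling wine $36.10: beer, wine and spirits → 12.5% + 0.5% municipal = 13% → $4.69
Phone case $26.87: all other goods → 5% + 1.25% municipal = 6.25% → $1.68
Bluetooth speaker $161.53: electronics → 7% + 2% municipal = 9% → $14.54
Extension cord $17.21: all other goods → 5% + 1.25% municipal = 6.25% → $1.08
Total tax = $8.25 + $8.67 + $5.11 + $9.02 + $2.10 + $9.79 + $0.72 + $4.69 + $1.68 + $14.54 + $1.08 = $65.65

$65.65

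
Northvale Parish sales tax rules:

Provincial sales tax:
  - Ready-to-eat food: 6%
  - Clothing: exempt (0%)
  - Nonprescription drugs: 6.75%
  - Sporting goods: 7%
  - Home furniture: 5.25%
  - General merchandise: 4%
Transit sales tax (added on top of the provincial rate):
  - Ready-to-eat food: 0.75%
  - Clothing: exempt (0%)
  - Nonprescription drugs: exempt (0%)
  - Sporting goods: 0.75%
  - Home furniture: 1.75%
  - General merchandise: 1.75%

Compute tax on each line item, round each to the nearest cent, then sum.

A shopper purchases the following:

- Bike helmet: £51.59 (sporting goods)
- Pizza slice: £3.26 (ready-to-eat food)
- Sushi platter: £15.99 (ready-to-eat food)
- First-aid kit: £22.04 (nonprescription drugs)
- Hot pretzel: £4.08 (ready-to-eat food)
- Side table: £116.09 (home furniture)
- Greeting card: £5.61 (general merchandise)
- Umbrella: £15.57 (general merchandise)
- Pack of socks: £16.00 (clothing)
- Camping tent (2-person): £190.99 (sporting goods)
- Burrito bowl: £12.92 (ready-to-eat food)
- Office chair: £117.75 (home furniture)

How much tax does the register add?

Bike helmet £51.59: sporting goods → 7% + 0.75% transit = 7.75% → £4.00
Pizza slice £3.26: ready-to-eat food → 6% + 0.75% transit = 6.75% → £0.22
Sushi platter £15.99: ready-to-eat food → 6% + 0.75% transit = 6.75% → £1.08
First-aid kit £22.04: nonprescription drugs → 6.75% + 0% transit = 6.75% → £1.49
Hot pretzel £4.08: ready-to-eat food → 6% + 0.75% transit = 6.75% → £0.28
Side table £116.09: home furniture → 5.25% + 1.75% transit = 7% → £8.13
Greeting card £5.61: general merchandise → 4% + 1.75% transit = 5.75% → £0.32
Umbrella £15.57: general merchandise → 4% + 1.75% transit = 5.75% → £0.90
Pack of socks £16.00: clothing → 0% + 0% transit = 0% → £0.00
Camping tent (2-person) £190.99: sporting goods → 7% + 0.75% transit = 7.75% → £14.80
Burrito bowl £12.92: ready-to-eat food → 6% + 0.75% transit = 6.75% → £0.87
Office chair £117.75: home furniture → 5.25% + 1.75% transit = 7% → £8.24
Total tax = £4.00 + £0.22 + £1.08 + £1.49 + £0.28 + £8.13 + £0.32 + £0.90 + £14.80 + £0.87 + £8.24 = £40.33

£40.33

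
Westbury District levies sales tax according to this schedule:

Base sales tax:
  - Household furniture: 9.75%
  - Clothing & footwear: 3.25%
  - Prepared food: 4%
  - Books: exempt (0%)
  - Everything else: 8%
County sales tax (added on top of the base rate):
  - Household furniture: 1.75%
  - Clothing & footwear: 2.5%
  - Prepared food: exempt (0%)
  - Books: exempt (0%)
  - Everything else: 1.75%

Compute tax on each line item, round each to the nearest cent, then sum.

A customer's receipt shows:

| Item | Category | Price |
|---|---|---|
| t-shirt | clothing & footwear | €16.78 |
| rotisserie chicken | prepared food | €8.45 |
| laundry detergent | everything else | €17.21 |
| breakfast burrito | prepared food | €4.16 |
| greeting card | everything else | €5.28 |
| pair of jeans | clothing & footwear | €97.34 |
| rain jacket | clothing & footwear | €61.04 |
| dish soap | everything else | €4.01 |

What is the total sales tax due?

T-shirt €16.78: clothing & footwear → 3.25% + 2.5% county = 5.75% → €0.96
Rotisserie chicken €8.45: prepared food → 4% + 0% county = 4% → €0.34
Laundry detergent €17.21: everything else → 8% + 1.75% county = 9.75% → €1.68
Breakfast burrito €4.16: prepared food → 4% + 0% county = 4% → €0.17
Greeting card €5.28: everything else → 8% + 1.75% county = 9.75% → €0.51
Pair of jeans €97.34: clothing & footwear → 3.25% + 2.5% county = 5.75% → €5.60
Rain jacket €61.04: clothing & footwear → 3.25% + 2.5% county = 5.75% → €3.51
Dish soap €4.01: everything else → 8% + 1.75% county = 9.75% → €0.39
Total tax = €0.96 + €0.34 + €1.68 + €0.17 + €0.51 + €5.60 + €3.51 + €0.39 = €13.16

€13.16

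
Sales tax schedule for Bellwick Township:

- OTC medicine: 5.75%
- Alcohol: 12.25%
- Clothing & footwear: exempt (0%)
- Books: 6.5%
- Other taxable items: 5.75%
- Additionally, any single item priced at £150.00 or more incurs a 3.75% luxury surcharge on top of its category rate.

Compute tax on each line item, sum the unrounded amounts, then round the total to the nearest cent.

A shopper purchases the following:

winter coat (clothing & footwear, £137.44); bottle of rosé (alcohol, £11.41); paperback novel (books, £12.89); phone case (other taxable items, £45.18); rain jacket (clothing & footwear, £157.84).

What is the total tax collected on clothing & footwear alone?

£5.92

Winter coat £137.44: clothing & footwear → 0% → £0.00
Rain jacket £157.84: clothing & footwear → 0% + 3.75% surcharge = 3.75% → £5.919
Tax on clothing & footwear: unrounded sum = £5.919 → £5.92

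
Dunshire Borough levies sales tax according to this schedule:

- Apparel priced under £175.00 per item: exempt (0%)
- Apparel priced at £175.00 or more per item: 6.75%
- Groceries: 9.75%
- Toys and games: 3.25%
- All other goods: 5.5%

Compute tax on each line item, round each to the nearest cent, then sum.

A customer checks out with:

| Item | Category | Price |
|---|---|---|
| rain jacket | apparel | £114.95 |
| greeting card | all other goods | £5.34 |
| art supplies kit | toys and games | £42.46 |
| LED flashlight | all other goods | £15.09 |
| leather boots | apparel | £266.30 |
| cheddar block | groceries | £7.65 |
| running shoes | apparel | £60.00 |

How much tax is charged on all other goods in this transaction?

£1.12

Greeting card £5.34: all other goods → 5.5% → £0.29
LED flashlight £15.09: all other goods → 5.5% → £0.83
Tax on all other goods = £0.29 + £0.83 = £1.12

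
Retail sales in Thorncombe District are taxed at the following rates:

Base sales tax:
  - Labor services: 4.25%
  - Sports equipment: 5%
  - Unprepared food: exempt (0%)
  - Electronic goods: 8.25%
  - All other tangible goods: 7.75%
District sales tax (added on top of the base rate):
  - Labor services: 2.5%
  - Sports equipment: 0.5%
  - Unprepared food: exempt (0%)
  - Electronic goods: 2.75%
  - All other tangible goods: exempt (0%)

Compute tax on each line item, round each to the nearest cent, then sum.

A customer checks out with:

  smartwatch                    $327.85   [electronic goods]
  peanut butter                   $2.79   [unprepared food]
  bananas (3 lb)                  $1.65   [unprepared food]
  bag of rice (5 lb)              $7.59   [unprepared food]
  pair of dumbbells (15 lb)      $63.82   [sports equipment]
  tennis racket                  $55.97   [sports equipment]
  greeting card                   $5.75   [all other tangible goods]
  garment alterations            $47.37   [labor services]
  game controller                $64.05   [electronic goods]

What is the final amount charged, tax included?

Smartwatch $327.85: electronic goods → 8.25% + 2.75% district = 11% → $36.06
Peanut butter $2.79: unprepared food → 0% + 0% district = 0% → $0.00
Bananas (3 lb) $1.65: unprepared food → 0% + 0% district = 0% → $0.00
Bag of rice (5 lb) $7.59: unprepared food → 0% + 0% district = 0% → $0.00
Pair of dumbbells (15 lb) $63.82: sports equipment → 5% + 0.5% district = 5.5% → $3.51
Tennis racket $55.97: sports equipment → 5% + 0.5% district = 5.5% → $3.08
Greeting card $5.75: all other tangible goods → 7.75% + 0% district = 7.75% → $0.45
Garment alterations $47.37: labor services → 4.25% + 2.5% district = 6.75% → $3.20
Game controller $64.05: electronic goods → 8.25% + 2.75% district = 11% → $7.05
Subtotal = $576.84; tax = $53.35; total due = $630.19

$630.19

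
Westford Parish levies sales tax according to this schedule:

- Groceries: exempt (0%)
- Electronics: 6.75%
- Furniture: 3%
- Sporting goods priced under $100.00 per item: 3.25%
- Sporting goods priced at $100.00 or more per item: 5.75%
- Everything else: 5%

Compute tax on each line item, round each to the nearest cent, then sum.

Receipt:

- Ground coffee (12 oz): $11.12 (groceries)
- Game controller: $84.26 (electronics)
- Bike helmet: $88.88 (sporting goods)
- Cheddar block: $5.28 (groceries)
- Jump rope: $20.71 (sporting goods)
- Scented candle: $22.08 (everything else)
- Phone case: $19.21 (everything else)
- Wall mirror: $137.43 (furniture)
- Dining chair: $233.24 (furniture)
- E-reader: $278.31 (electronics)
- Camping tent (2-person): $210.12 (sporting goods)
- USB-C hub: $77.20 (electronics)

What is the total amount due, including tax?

Ground coffee (12 oz) $11.12: groceries → 0% → $0.00
Game controller $84.26: electronics → 6.75% → $5.69
Bike helmet $88.88: sporting goods, under $100.00 → 3.25% → $2.89
Cheddar block $5.28: groceries → 0% → $0.00
Jump rope $20.71: sporting goods, under $100.00 → 3.25% → $0.67
Scented candle $22.08: everything else → 5% → $1.10
Phone case $19.21: everything else → 5% → $0.96
Wall mirror $137.43: furniture → 3% → $4.12
Dining chair $233.24: furniture → 3% → $7.00
E-reader $278.31: electronics → 6.75% → $18.79
Camping tent (2-person) $210.12: sporting goods, $100.00 or more → 5.75% → $12.08
USB-C hub $77.20: electronics → 6.75% → $5.21
Subtotal = $1187.84; tax = $58.51; total due = $1246.35

$1246.35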